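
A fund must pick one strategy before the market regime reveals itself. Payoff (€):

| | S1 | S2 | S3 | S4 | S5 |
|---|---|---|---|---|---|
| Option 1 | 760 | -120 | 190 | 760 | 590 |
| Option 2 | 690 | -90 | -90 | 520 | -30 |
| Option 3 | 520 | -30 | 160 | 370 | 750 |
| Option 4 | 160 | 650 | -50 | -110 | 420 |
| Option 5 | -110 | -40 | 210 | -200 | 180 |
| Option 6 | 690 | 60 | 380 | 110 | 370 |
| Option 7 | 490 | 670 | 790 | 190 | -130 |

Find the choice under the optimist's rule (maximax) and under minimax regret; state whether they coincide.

Row maxima: Option 1=760, Option 2=690, Option 3=750, Option 4=650, Option 5=210, Option 6=690, Option 7=790
Best best-case = 790 → Option 7.
Column bests: S1=760, S2=670, S3=790, S4=760, S5=750.
Option 1 regrets: 0, 790, 600, 0, 160 → max 790
Option 2 regrets: 70, 760, 880, 240, 780 → max 880
Option 3 regrets: 240, 700, 630, 390, 0 → max 700
Option 4 regrets: 600, 20, 840, 870, 330 → max 870
Option 5 regrets: 870, 710, 580, 960, 570 → max 960
Option 6 regrets: 70, 610, 410, 650, 380 → max 650
Option 7 regrets: 270, 0, 0, 570, 880 → max 880
Smallest max regret = 650 → Option 6.

maximax → Option 7; minimax regret → Option 6 (disagree)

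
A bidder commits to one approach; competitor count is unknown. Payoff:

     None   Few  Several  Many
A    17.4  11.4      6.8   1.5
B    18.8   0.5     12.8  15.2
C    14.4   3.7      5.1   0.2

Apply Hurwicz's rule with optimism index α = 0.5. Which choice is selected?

A: 0.5·17.4 + 0.5·1.5 = 9.45
B: 0.5·18.8 + 0.5·0.5 = 9.65
C: 0.5·14.4 + 0.5·0.2 = 7.3
Highest Hurwicz score = 9.65 → B.

B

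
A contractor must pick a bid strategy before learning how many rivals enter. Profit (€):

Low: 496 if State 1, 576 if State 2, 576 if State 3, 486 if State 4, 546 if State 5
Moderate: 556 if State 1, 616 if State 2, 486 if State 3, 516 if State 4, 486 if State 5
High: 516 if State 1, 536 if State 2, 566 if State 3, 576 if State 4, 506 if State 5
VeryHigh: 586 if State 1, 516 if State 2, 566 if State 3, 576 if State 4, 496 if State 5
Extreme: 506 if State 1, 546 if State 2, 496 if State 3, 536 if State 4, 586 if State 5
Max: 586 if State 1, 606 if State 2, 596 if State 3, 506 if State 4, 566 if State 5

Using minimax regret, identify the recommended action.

Column bests: State 1=586, State 2=616, State 3=596, State 4=576, State 5=586.
Low regrets: 90, 40, 20, 90, 40 → max 90
Moderate regrets: 30, 0, 110, 60, 100 → max 110
High regrets: 70, 80, 30, 0, 80 → max 80
VeryHigh regrets: 0, 100, 30, 0, 90 → max 100
Extreme regrets: 80, 70, 100, 40, 0 → max 100
Max regrets: 0, 10, 0, 70, 20 → max 70
Smallest max regret = 70 → Max.

Max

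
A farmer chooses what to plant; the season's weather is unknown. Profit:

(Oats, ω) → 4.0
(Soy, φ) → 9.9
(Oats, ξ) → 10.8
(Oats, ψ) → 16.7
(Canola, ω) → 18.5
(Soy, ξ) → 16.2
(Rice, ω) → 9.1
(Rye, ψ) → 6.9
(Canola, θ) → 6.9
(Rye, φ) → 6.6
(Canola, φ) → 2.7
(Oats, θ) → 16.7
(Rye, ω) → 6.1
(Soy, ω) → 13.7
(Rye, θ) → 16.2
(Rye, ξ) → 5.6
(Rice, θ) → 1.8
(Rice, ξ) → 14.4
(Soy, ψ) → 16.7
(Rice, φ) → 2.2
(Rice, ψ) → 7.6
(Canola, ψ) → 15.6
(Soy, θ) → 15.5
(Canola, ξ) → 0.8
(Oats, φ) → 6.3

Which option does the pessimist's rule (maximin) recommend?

Row minima: Soy=9.9, Rye=5.6, Rice=1.8, Oats=4.0, Canola=0.8
Best worst-case = 9.9 → Soy.

Soy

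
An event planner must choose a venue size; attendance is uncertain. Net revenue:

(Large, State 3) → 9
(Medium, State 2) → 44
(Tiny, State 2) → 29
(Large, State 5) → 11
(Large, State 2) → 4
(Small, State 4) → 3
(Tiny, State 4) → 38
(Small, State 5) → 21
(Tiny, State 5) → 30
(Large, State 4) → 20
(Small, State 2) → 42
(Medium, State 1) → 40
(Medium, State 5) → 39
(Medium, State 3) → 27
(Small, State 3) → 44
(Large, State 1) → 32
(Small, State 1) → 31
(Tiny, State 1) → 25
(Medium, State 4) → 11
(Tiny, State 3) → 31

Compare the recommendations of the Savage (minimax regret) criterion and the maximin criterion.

Column bests: State 1=40, State 2=44, State 3=44, State 4=38, State 5=39.
Tiny regrets: 15, 15, 13, 0, 9 → max 15
Small regrets: 9, 2, 0, 35, 18 → max 35
Medium regrets: 0, 0, 17, 27, 0 → max 27
Large regrets: 8, 40, 35, 18, 28 → max 40
Smallest max regret = 15 → Tiny.
Row minima: Tiny=25, Small=3, Medium=11, Large=4
Best worst-case = 25 → Tiny.

minimax regret → Tiny; maximin → Tiny (agree)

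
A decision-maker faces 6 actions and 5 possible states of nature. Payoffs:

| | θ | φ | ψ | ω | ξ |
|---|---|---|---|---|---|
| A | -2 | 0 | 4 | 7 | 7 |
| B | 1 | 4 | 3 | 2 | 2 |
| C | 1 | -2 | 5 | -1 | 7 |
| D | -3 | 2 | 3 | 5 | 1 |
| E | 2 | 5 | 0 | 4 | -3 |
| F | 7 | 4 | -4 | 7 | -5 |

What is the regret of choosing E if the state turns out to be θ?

Best payoff under θ is 7.
Regret = 7 − 2 = 5.

5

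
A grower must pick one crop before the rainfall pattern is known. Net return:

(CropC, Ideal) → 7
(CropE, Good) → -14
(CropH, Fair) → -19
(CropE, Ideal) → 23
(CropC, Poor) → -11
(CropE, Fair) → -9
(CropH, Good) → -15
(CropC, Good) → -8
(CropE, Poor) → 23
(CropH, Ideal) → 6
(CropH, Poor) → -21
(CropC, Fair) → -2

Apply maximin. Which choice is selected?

Row minima: CropE=-14, CropC=-11, CropH=-21
Best worst-case = -11 → CropC.

CropC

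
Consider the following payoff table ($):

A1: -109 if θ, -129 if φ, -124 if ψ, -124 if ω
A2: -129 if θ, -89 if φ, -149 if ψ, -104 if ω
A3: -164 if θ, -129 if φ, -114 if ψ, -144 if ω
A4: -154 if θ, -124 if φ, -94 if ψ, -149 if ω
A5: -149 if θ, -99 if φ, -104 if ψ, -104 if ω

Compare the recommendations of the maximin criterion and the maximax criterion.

Row minima: A1=-129, A2=-149, A3=-164, A4=-154, A5=-149
Best worst-case = -129 → A1.
Row maxima: A1=-109, A2=-89, A3=-114, A4=-94, A5=-99
Best best-case = -89 → A2.

maximin → A1; maximax → A2 (disagree)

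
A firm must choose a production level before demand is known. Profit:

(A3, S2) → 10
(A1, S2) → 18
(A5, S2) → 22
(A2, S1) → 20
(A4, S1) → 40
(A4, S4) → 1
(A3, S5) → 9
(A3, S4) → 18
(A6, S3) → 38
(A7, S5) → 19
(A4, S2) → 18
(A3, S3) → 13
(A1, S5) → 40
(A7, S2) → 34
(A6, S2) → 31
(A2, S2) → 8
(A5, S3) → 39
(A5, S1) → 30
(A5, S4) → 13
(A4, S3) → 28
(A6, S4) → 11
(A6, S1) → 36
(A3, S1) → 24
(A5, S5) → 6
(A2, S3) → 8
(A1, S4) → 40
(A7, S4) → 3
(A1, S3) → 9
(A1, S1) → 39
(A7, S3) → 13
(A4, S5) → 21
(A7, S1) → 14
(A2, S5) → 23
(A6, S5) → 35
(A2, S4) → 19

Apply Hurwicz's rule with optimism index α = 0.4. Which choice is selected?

A1: 0.4·40 + 0.6·9 = 21.4
A2: 0.4·23 + 0.6·8 = 14
A3: 0.4·24 + 0.6·9 = 15
A4: 0.4·40 + 0.6·1 = 16.6
A5: 0.4·39 + 0.6·6 = 19.2
A6: 0.4·38 + 0.6·11 = 21.8
A7: 0.4·34 + 0.6·3 = 15.4
Highest Hurwicz score = 21.8 → A6.

A6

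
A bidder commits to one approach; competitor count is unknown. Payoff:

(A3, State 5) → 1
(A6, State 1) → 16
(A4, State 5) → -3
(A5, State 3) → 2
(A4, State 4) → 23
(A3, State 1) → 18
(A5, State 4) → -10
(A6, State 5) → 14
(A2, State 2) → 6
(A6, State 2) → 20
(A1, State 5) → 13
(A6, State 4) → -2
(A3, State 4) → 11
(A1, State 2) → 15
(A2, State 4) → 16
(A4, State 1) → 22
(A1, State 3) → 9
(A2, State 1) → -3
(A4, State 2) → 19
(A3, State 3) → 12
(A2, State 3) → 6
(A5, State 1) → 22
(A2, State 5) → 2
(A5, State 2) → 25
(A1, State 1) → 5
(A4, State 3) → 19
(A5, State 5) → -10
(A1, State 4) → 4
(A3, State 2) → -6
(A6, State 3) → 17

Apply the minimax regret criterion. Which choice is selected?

Column bests: State 1=22, State 2=25, State 3=19, State 4=23, State 5=14.
A1 regrets: 17, 10, 10, 19, 1 → max 19
A2 regrets: 25, 19, 13, 7, 12 → max 25
A3 regrets: 4, 31, 7, 12, 13 → max 31
A4 regrets: 0, 6, 0, 0, 17 → max 17
A5 regrets: 0, 0, 17, 33, 24 → max 33
A6 regrets: 6, 5, 2, 25, 0 → max 25
Smallest max regret = 17 → A4.

A4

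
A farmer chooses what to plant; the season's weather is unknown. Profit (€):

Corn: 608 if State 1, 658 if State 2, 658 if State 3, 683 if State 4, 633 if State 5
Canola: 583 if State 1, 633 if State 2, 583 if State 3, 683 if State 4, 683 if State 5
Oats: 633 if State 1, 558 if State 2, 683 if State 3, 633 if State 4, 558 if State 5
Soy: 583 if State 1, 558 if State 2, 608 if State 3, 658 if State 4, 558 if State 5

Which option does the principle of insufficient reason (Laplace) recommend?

Corn

Row averages: Corn=648, Canola=633, Oats=613, Soy=593
Highest average = 648 → Corn.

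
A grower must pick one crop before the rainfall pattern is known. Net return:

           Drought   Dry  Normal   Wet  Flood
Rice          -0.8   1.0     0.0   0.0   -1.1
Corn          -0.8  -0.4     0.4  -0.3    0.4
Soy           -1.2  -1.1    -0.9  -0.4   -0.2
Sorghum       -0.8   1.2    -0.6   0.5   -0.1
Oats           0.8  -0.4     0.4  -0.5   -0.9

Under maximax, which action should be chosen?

Row maxima: Rice=1.0, Corn=0.4, Soy=-0.2, Sorghum=1.2, Oats=0.8
Best best-case = 1.2 → Sorghum.

Sorghum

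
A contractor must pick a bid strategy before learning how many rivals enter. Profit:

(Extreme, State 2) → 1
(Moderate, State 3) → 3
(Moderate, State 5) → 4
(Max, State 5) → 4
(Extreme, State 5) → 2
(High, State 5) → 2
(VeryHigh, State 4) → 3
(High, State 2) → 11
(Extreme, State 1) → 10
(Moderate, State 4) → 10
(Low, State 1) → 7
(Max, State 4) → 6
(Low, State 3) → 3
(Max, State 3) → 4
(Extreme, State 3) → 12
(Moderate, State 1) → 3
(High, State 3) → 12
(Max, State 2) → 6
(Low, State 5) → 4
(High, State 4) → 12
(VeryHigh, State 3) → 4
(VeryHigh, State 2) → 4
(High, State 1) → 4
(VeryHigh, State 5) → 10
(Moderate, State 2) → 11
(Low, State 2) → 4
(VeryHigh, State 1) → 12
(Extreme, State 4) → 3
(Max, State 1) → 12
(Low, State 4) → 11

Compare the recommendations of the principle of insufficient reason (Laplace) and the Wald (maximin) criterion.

Row averages: Low=5.8, Moderate=6.2, High=8.2, VeryHigh=6.6, Extreme=5.6, Max=6.4
Highest average = 8.2 → High.
Row minima: Low=3, Moderate=3, High=2, VeryHigh=3, Extreme=1, Max=4
Best worst-case = 4 → Max.

laplace → High; maximin → Max (disagree)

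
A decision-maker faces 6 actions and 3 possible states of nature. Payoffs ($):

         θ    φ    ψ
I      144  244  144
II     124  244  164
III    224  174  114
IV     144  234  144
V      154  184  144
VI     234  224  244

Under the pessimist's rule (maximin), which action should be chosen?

VI

Row minima: I=144, II=124, III=114, IV=144, V=144, VI=224
Best worst-case = 224 → VI.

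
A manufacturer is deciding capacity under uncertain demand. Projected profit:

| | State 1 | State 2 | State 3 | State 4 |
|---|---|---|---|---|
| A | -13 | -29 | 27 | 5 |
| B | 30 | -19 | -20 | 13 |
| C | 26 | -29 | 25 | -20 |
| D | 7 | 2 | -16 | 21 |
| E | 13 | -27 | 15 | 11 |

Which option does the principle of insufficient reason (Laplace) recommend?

D

Row averages: A=-2.5, B=1, C=0.5, D=3.5, E=3
Highest average = 3.5 → D.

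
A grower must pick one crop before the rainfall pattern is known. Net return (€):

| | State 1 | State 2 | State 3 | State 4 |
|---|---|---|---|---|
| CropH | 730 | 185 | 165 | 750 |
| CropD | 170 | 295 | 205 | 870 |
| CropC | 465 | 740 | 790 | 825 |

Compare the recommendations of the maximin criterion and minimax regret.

Row minima: CropH=165, CropD=170, CropC=465
Best worst-case = 465 → CropC.
Column bests: State 1=730, State 2=740, State 3=790, State 4=870.
CropH regrets: 0, 555, 625, 120 → max 625
CropD regrets: 560, 445, 585, 0 → max 585
CropC regrets: 265, 0, 0, 45 → max 265
Smallest max regret = 265 → CropC.

maximin → CropC; minimax regret → CropC (agree)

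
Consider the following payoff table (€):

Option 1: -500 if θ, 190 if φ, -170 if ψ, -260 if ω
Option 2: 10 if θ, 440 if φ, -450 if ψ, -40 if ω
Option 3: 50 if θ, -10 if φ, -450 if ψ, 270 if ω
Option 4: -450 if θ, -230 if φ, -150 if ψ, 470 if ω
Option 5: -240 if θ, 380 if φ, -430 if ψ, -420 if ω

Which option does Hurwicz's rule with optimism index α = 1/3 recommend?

Option 1: 1/3·190 + 2/3·(-500) = -270
Option 2: 1/3·440 + 2/3·(-450) = -460/3
Option 3: 1/3·270 + 2/3·(-450) = -210
Option 4: 1/3·470 + 2/3·(-450) = -430/3
Option 5: 1/3·380 + 2/3·(-430) = -160
Highest Hurwicz score = -430/3 → Option 4.

Option 4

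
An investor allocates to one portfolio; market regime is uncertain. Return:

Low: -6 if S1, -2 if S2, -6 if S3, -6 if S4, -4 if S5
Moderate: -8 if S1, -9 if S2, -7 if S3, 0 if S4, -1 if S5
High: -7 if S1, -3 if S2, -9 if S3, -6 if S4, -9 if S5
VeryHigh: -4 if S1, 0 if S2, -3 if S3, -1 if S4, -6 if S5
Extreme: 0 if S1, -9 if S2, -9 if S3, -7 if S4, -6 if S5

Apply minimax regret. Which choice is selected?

VeryHigh

Column bests: S1=0, S2=0, S3=-3, S4=0, S5=-1.
Low regrets: 6, 2, 3, 6, 3 → max 6
Moderate regrets: 8, 9, 4, 0, 0 → max 9
High regrets: 7, 3, 6, 6, 8 → max 8
VeryHigh regrets: 4, 0, 0, 1, 5 → max 5
Extreme regrets: 0, 9, 6, 7, 5 → max 9
Smallest max regret = 5 → VeryHigh.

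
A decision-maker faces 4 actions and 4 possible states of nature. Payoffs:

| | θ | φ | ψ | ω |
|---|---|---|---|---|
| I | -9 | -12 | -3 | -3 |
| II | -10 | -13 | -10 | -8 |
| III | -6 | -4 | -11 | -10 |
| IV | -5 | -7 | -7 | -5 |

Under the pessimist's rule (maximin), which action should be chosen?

Row minima: I=-12, II=-13, III=-11, IV=-7
Best worst-case = -7 → IV.

IV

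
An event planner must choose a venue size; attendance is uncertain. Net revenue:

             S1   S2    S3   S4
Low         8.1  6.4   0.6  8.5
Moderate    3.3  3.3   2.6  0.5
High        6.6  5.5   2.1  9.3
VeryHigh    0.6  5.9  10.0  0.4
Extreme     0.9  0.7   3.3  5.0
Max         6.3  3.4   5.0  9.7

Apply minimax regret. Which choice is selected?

Column bests: S1=8.1, S2=6.4, S3=10.0, S4=9.7.
Low regrets: 0.0, 0.0, 9.4, 1.2 → max 9.4
Moderate regrets: 4.8, 3.1, 7.4, 9.2 → max 9.2
High regrets: 1.5, 0.9, 7.9, 0.4 → max 7.9
VeryHigh regrets: 7.5, 0.5, 0.0, 9.3 → max 9.3
Extreme regrets: 7.2, 5.7, 6.7, 4.7 → max 7.2
Max regrets: 1.8, 3.0, 5.0, 0.0 → max 5.0
Smallest max regret = 5.0 → Max.

Max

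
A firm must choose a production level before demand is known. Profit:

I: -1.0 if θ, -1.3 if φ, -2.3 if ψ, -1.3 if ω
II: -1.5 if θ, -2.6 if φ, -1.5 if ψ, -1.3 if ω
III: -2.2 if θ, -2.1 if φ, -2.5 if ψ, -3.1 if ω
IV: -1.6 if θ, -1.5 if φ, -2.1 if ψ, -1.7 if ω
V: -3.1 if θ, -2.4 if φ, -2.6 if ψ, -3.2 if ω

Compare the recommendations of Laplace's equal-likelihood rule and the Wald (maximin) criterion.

laplace → I; maximin → IV (disagree)

Row averages: I=-1.475, II=-1.725, III=-2.475, IV=-1.725, V=-2.825
Highest average = -1.475 → I.
Row minima: I=-2.3, II=-2.6, III=-3.1, IV=-2.1, V=-3.2
Best worst-case = -2.1 → IV.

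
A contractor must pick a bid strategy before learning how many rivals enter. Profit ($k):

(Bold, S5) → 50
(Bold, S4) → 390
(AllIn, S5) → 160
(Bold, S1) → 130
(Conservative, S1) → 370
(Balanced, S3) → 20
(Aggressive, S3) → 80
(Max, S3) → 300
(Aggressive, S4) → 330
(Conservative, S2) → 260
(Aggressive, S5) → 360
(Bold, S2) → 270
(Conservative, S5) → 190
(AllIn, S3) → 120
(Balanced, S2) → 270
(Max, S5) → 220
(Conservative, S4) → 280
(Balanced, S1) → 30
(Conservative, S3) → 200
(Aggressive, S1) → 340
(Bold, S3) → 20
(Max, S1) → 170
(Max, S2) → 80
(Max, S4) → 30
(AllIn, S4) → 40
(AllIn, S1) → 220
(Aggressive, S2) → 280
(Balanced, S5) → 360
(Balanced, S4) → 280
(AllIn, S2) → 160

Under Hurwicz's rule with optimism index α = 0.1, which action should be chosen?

Conservative

Conservative: 0.1·370 + 0.9·190 = 208
Balanced: 0.1·360 + 0.9·20 = 54
Aggressive: 0.1·360 + 0.9·80 = 108
Bold: 0.1·390 + 0.9·20 = 57
AllIn: 0.1·220 + 0.9·40 = 58
Max: 0.1·300 + 0.9·30 = 57
Highest Hurwicz score = 208 → Conservative.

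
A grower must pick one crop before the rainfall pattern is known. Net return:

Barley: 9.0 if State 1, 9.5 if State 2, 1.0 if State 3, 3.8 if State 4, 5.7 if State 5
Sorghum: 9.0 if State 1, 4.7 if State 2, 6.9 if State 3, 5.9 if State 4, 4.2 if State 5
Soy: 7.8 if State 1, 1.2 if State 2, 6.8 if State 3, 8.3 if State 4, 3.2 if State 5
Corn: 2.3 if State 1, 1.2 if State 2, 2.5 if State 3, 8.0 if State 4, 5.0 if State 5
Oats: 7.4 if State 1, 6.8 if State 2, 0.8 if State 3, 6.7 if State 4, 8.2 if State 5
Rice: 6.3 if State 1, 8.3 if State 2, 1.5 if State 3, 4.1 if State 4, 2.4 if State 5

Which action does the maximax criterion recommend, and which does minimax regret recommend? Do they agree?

Row maxima: Barley=9.5, Sorghum=9.0, Soy=8.3, Corn=8.0, Oats=8.2, Rice=8.3
Best best-case = 9.5 → Barley.
Column bests: State 1=9.0, State 2=9.5, State 3=6.9, State 4=8.3, State 5=8.2.
Barley regrets: 0.0, 0.0, 5.9, 4.5, 2.5 → max 5.9
Sorghum regrets: 0.0, 4.8, 0.0, 2.4, 4.0 → max 4.8
Soy regrets: 1.2, 8.3, 0.1, 0.0, 5.0 → max 8.3
Corn regrets: 6.7, 8.3, 4.4, 0.3, 3.2 → max 8.3
Oats regrets: 1.6, 2.7, 6.1, 1.6, 0.0 → max 6.1
Rice regrets: 2.7, 1.2, 5.4, 4.2, 5.8 → max 5.8
Smallest max regret = 4.8 → Sorghum.

maximax → Barley; minimax regret → Sorghum (disagree)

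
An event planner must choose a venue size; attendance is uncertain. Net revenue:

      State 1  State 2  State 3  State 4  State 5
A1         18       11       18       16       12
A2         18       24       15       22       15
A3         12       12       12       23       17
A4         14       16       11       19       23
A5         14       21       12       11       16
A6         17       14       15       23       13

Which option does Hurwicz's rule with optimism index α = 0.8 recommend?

A1: 0.8·18 + 0.2·11 = 16.6
A2: 0.8·24 + 0.2·15 = 22.2
A3: 0.8·23 + 0.2·12 = 20.8
A4: 0.8·23 + 0.2·11 = 20.6
A5: 0.8·21 + 0.2·11 = 19
A6: 0.8·23 + 0.2·13 = 21
Highest Hurwicz score = 22.2 → A2.

A2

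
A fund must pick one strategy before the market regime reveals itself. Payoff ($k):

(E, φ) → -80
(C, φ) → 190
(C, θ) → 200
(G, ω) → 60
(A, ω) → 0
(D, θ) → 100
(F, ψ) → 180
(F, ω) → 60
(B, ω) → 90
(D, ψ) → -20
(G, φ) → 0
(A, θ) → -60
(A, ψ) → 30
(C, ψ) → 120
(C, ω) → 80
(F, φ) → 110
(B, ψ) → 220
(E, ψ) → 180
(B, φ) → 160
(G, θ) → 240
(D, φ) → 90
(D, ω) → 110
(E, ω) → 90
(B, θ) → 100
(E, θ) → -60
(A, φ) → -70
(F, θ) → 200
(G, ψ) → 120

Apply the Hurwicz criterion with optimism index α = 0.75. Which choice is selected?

B

A: 0.75·30 + 0.25·(-70) = 5
B: 0.75·220 + 0.25·90 = 187.5
C: 0.75·200 + 0.25·80 = 170
D: 0.75·110 + 0.25·(-20) = 77.5
E: 0.75·180 + 0.25·(-80) = 115
F: 0.75·200 + 0.25·60 = 165
G: 0.75·240 + 0.25·0 = 180
Highest Hurwicz score = 187.5 → B.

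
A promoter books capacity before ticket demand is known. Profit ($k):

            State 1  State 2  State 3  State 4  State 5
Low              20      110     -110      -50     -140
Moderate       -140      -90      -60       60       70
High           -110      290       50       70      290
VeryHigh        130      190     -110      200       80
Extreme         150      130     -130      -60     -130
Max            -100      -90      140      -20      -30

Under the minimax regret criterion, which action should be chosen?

Column bests: State 1=150, State 2=290, State 3=140, State 4=200, State 5=290.
Low regrets: 130, 180, 250, 250, 430 → max 430
Moderate regrets: 290, 380, 200, 140, 220 → max 380
High regrets: 260, 0, 90, 130, 0 → max 260
VeryHigh regrets: 20, 100, 250, 0, 210 → max 250
Extreme regrets: 0, 160, 270, 260, 420 → max 420
Max regrets: 250, 380, 0, 220, 320 → max 380
Smallest max regret = 250 → VeryHigh.

VeryHigh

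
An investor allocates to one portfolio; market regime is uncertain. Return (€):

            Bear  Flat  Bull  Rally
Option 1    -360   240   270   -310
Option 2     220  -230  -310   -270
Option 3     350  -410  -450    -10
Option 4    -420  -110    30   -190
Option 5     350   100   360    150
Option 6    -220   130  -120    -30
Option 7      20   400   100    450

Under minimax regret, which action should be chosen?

Option 5

Column bests: Bear=350, Flat=400, Bull=360, Rally=450.
Option 1 regrets: 710, 160, 90, 760 → max 760
Option 2 regrets: 130, 630, 670, 720 → max 720
Option 3 regrets: 0, 810, 810, 460 → max 810
Option 4 regrets: 770, 510, 330, 640 → max 770
Option 5 regrets: 0, 300, 0, 300 → max 300
Option 6 regrets: 570, 270, 480, 480 → max 570
Option 7 regrets: 330, 0, 260, 0 → max 330
Smallest max regret = 300 → Option 5.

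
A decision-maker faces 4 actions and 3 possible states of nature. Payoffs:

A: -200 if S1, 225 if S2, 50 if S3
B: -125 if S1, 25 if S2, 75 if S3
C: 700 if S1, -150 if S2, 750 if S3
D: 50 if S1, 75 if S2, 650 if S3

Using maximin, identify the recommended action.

D

Row minima: A=-200, B=-125, C=-150, D=50
Best worst-case = 50 → D.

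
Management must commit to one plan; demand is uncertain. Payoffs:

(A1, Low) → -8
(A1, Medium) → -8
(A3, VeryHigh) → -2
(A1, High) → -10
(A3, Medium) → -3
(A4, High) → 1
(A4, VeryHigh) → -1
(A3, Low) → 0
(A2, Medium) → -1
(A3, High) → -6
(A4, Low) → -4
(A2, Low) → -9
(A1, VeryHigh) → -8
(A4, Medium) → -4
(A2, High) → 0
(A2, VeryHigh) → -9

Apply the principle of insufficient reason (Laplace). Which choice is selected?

Row averages: A1=-8.5, A2=-4.75, A3=-2.75, A4=-2
Highest average = -2 → A4.

A4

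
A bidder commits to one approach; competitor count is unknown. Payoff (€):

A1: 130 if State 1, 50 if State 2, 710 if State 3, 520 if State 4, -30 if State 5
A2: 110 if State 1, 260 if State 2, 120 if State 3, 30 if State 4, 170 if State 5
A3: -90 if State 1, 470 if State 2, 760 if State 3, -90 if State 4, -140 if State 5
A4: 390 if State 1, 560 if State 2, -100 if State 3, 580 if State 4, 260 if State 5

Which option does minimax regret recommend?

Column bests: State 1=390, State 2=560, State 3=760, State 4=580, State 5=260.
A1 regrets: 260, 510, 50, 60, 290 → max 510
A2 regrets: 280, 300, 640, 550, 90 → max 640
A3 regrets: 480, 90, 0, 670, 400 → max 670
A4 regrets: 0, 0, 860, 0, 0 → max 860
Smallest max regret = 510 → A1.

A1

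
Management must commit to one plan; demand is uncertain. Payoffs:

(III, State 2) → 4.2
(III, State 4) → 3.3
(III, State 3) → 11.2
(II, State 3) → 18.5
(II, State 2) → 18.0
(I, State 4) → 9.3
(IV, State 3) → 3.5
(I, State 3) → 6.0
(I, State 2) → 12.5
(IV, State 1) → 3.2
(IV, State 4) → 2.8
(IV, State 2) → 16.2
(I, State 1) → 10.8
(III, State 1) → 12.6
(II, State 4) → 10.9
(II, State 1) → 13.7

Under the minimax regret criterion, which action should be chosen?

II

Column bests: State 1=13.7, State 2=18.0, State 3=18.5, State 4=10.9.
I regrets: 2.9, 5.5, 12.5, 1.6 → max 12.5
II regrets: 0.0, 0.0, 0.0, 0.0 → max 0.0
III regrets: 1.1, 13.8, 7.3, 7.6 → max 13.8
IV regrets: 10.5, 1.8, 15.0, 8.1 → max 15.0
Smallest max regret = 0.0 → II.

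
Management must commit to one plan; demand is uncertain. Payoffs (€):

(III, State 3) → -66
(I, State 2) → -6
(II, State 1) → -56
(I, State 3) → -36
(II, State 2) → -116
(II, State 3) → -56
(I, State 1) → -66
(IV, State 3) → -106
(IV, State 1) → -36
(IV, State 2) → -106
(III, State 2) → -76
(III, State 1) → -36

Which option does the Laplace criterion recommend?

I

Row averages: I=-36, II=-76, III=-178/3, IV=-248/3
Highest average = -36 → I.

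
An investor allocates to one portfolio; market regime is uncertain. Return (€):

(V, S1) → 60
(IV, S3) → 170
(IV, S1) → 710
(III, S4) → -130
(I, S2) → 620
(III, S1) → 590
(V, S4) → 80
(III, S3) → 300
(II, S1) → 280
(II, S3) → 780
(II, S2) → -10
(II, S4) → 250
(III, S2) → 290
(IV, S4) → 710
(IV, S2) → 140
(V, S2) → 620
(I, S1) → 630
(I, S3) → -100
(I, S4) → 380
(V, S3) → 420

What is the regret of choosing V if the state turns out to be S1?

650

Best payoff under S1 is 710.
Regret = 710 − 60 = 650.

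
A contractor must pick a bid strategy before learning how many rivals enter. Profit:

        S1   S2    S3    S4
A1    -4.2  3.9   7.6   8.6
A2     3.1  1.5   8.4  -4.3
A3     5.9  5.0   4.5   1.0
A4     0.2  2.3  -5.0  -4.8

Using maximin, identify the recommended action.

Row minima: A1=-4.2, A2=-4.3, A3=1.0, A4=-5.0
Best worst-case = 1.0 → A3.

A3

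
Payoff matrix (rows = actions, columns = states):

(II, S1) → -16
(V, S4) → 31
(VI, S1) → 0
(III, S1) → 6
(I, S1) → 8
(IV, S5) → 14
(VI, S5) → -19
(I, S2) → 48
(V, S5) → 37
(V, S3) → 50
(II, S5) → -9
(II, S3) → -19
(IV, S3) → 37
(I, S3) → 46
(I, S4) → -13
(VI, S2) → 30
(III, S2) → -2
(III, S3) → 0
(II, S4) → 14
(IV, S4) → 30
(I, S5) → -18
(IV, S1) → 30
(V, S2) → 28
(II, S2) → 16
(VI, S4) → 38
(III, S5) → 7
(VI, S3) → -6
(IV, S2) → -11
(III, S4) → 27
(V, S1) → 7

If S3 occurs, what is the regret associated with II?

69

Best payoff under S3 is 50.
Regret = 50 − (-19) = 69.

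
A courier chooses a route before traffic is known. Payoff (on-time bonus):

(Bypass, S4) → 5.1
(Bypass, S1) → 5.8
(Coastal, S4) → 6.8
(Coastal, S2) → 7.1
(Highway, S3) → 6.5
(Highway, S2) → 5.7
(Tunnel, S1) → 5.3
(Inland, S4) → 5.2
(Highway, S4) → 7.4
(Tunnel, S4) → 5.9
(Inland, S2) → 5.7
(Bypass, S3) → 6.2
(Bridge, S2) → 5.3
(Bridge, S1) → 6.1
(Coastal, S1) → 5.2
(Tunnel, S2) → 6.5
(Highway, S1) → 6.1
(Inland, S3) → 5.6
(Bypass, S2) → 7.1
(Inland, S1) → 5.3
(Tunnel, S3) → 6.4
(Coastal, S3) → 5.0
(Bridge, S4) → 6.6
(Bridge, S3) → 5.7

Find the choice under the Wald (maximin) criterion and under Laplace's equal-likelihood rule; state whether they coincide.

maximin → Highway; laplace → Highway (agree)

Row minima: Bypass=5.1, Highway=5.7, Inland=5.2, Tunnel=5.3, Bridge=5.3, Coastal=5.0
Best worst-case = 5.7 → Highway.
Row averages: Bypass=6.05, Highway=6.425, Inland=5.45, Tunnel=6.025, Bridge=5.925, Coastal=6.025
Highest average = 6.425 → Highway.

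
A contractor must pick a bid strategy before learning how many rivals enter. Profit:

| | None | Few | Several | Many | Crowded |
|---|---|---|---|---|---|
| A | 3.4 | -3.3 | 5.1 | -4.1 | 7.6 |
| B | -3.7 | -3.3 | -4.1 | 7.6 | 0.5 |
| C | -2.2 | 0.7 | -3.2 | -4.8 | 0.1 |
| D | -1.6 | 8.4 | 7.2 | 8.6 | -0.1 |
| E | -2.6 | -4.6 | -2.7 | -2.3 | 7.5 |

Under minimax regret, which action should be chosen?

Column bests: None=3.4, Few=8.4, Several=7.2, Many=8.6, Crowded=7.6.
A regrets: 0.0, 11.7, 2.1, 12.7, 0.0 → max 12.7
B regrets: 7.1, 11.7, 11.3, 1.0, 7.1 → max 11.7
C regrets: 5.6, 7.7, 10.4, 13.4, 7.5 → max 13.4
D regrets: 5.0, 0.0, 0.0, 0.0, 7.7 → max 7.7
E regrets: 6.0, 13.0, 9.9, 10.9, 0.1 → max 13.0
Smallest max regret = 7.7 → D.

D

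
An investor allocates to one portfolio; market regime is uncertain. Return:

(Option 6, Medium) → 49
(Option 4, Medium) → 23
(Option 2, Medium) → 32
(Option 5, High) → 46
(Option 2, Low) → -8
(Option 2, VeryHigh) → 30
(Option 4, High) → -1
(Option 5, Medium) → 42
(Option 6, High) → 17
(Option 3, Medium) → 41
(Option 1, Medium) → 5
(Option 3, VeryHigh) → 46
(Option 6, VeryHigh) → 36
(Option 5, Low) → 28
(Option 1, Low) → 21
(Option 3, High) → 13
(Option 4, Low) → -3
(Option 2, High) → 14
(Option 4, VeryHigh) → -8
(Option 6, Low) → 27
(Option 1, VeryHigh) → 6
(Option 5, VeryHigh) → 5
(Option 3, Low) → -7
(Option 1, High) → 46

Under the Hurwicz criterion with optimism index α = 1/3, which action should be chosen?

Option 1: 1/3·46 + 2/3·5 = 56/3
Option 2: 1/3·32 + 2/3·(-8) = 16/3
Option 3: 1/3·46 + 2/3·(-7) = 32/3
Option 4: 1/3·23 + 2/3·(-8) = 7/3
Option 5: 1/3·46 + 2/3·5 = 56/3
Option 6: 1/3·49 + 2/3·17 = 83/3
Highest Hurwicz score = 83/3 → Option 6.

Option 6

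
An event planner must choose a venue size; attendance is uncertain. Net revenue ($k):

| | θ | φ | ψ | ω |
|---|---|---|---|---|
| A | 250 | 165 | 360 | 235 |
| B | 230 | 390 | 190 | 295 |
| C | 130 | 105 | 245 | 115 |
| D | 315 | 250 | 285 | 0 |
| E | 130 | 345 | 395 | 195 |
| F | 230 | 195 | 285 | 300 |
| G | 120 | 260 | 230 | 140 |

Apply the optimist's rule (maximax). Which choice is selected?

E

Row maxima: A=360, B=390, C=245, D=315, E=395, F=300, G=260
Best best-case = 395 → E.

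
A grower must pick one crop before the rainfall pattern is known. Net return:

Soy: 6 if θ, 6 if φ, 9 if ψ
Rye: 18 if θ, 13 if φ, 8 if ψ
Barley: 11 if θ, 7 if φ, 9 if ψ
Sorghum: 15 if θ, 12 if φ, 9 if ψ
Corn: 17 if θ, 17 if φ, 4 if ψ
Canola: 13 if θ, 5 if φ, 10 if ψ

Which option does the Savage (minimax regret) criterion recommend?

Rye

Column bests: θ=18, φ=17, ψ=10.
Soy regrets: 12, 11, 1 → max 12
Rye regrets: 0, 4, 2 → max 4
Barley regrets: 7, 10, 1 → max 10
Sorghum regrets: 3, 5, 1 → max 5
Corn regrets: 1, 0, 6 → max 6
Canola regrets: 5, 12, 0 → max 12
Smallest max regret = 4 → Rye.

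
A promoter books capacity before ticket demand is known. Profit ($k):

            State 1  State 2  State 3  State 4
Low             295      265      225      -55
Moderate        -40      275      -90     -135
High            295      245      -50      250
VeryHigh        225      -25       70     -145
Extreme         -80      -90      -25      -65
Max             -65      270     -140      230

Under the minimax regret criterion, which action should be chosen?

Column bests: State 1=295, State 2=275, State 3=225, State 4=250.
Low regrets: 0, 10, 0, 305 → max 305
Moderate regrets: 335, 0, 315, 385 → max 385
High regrets: 0, 30, 275, 0 → max 275
VeryHigh regrets: 70, 300, 155, 395 → max 395
Extreme regrets: 375, 365, 250, 315 → max 375
Max regrets: 360, 5, 365, 20 → max 365
Smallest max regret = 275 → High.

High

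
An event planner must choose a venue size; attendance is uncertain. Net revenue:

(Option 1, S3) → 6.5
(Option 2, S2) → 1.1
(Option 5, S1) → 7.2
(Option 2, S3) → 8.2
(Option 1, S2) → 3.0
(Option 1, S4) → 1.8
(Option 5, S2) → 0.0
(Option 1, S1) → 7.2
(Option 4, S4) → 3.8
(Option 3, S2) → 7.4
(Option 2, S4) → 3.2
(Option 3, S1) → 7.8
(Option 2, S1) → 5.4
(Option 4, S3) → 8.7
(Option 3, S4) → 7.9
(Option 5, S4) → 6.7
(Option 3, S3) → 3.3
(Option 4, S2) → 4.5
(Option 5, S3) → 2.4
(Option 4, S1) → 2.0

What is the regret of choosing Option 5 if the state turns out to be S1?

0.6

Best payoff under S1 is 7.8.
Regret = 7.8 − 7.2 = 0.6.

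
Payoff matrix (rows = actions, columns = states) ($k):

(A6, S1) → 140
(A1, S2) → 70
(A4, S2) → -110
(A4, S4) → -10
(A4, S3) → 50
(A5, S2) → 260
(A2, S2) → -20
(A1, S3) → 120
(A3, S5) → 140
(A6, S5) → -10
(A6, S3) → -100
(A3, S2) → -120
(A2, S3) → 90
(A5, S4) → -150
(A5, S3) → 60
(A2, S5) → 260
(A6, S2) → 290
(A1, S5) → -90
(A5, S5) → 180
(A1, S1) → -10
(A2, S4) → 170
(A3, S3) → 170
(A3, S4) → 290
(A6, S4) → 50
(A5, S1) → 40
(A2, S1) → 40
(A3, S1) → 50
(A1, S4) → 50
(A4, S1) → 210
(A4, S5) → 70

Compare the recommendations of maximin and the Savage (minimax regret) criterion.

Row minima: A1=-90, A2=-20, A3=-120, A4=-110, A5=-150, A6=-100
Best worst-case = -20 → A2.
Column bests: S1=210, S2=290, S3=170, S4=290, S5=260.
A1 regrets: 220, 220, 50, 240, 350 → max 350
A2 regrets: 170, 310, 80, 120, 0 → max 310
A3 regrets: 160, 410, 0, 0, 120 → max 410
A4 regrets: 0, 400, 120, 300, 190 → max 400
A5 regrets: 170, 30, 110, 440, 80 → max 440
A6 regrets: 70, 0, 270, 240, 270 → max 270
Smallest max regret = 270 → A6.

maximin → A2; minimax regret → A6 (disagree)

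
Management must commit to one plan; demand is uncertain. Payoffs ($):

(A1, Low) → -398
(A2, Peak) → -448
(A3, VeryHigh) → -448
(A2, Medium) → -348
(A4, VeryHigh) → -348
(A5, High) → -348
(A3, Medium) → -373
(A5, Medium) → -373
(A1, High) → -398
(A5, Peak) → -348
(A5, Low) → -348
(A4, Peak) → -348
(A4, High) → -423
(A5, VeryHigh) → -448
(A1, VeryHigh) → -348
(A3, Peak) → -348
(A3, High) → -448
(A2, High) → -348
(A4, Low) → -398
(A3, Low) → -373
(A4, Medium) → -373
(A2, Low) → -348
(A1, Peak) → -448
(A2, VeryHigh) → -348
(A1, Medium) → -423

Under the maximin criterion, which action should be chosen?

Row minima: A1=-448, A2=-448, A3=-448, A4=-423, A5=-448
Best worst-case = -423 → A4.

A4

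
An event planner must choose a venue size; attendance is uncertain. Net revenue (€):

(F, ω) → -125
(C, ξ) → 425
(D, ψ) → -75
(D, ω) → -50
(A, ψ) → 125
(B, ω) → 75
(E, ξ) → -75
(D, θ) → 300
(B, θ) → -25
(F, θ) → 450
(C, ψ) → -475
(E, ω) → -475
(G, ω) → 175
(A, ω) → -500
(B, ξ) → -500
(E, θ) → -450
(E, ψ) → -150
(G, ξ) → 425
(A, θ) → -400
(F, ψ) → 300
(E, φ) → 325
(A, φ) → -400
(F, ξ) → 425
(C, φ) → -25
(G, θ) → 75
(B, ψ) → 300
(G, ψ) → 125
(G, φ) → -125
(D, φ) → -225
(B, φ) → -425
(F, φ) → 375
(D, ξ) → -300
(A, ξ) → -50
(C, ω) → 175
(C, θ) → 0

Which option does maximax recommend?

Row maxima: A=125, B=300, C=425, D=300, E=325, F=450, G=425
Best best-case = 450 → F.

F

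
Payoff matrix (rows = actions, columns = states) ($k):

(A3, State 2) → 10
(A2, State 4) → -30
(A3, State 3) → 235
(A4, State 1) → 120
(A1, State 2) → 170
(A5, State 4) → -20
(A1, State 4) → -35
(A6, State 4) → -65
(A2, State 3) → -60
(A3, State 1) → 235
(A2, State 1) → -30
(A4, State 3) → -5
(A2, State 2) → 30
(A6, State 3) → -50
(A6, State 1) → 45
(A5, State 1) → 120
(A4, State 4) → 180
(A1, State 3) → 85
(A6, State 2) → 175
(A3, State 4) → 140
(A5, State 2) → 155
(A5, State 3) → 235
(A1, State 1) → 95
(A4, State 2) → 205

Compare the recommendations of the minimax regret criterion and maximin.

minimax regret → A3; maximin → A3 (agree)

Column bests: State 1=235, State 2=205, State 3=235, State 4=180.
A1 regrets: 140, 35, 150, 215 → max 215
A2 regrets: 265, 175, 295, 210 → max 295
A3 regrets: 0, 195, 0, 40 → max 195
A4 regrets: 115, 0, 240, 0 → max 240
A5 regrets: 115, 50, 0, 200 → max 200
A6 regrets: 190, 30, 285, 245 → max 285
Smallest max regret = 195 → A3.
Row minima: A1=-35, A2=-60, A3=10, A4=-5, A5=-20, A6=-65
Best worst-case = 10 → A3.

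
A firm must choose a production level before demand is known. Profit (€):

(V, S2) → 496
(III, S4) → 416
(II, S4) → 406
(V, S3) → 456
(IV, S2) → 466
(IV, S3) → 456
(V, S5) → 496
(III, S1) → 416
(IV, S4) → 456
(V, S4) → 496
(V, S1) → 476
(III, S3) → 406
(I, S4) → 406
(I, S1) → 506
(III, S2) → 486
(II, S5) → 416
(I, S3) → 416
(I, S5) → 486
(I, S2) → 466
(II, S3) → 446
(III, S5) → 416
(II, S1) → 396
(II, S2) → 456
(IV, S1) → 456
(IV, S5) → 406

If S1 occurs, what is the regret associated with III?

Best payoff under S1 is 506.
Regret = 506 − 416 = 90.

90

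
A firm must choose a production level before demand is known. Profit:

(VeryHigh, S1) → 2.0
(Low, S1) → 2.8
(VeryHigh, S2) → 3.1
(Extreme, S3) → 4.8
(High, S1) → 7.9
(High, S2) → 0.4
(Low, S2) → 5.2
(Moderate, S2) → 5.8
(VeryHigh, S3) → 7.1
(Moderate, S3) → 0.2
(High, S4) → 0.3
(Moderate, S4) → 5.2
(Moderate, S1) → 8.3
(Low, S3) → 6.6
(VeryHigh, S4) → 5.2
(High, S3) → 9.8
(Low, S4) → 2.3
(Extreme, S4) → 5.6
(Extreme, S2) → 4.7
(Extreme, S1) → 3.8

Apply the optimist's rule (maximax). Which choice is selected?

Row maxima: Low=6.6, Moderate=8.3, High=9.8, VeryHigh=7.1, Extreme=5.6
Best best-case = 9.8 → High.

High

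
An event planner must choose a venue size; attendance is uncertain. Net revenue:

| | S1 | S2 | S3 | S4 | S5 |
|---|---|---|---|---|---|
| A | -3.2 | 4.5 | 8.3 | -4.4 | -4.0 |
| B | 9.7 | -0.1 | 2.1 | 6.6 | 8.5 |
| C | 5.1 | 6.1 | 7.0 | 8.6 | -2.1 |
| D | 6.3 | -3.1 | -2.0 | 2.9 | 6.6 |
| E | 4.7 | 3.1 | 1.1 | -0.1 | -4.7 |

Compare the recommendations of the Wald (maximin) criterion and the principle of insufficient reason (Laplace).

Row minima: A=-4.4, B=-0.1, C=-2.1, D=-3.1, E=-4.7
Best worst-case = -0.1 → B.
Row averages: A=0.24, B=5.36, C=4.94, D=2.14, E=0.82
Highest average = 5.36 → B.

maximin → B; laplace → B (agree)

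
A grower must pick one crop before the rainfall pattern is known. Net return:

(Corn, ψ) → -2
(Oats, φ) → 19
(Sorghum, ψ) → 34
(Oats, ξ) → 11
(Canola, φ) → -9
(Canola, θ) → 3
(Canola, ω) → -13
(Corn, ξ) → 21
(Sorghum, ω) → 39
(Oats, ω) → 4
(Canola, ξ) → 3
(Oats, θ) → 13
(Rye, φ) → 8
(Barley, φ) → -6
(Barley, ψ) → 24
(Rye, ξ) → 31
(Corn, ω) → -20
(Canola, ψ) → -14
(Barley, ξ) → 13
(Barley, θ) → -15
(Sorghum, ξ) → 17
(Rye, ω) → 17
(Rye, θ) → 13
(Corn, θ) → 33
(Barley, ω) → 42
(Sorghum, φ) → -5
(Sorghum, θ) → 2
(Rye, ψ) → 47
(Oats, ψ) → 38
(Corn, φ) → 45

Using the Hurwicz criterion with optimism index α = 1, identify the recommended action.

Sorghum: 1·39 + 0·(-5) = 39
Corn: 1·45 + 0·(-20) = 45
Barley: 1·42 + 0·(-15) = 42
Oats: 1·38 + 0·4 = 38
Rye: 1·47 + 0·8 = 47
Canola: 1·3 + 0·(-14) = 3
Highest Hurwicz score = 47 → Rye.

Rye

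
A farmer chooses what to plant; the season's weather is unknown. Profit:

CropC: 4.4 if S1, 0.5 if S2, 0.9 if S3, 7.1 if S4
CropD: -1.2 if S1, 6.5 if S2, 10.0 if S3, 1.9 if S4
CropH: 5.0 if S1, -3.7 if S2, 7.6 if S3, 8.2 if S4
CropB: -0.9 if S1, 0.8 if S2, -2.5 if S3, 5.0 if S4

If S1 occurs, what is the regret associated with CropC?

0.6

Best payoff under S1 is 5.0.
Regret = 5.0 − 4.4 = 0.6.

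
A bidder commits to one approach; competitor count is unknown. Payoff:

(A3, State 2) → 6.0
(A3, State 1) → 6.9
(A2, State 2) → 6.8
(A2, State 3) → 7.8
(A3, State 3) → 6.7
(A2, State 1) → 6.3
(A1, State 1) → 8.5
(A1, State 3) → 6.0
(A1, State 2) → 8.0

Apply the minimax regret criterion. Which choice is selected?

A1

Column bests: State 1=8.5, State 2=8.0, State 3=7.8.
A1 regrets: 0.0, 0.0, 1.8 → max 1.8
A2 regrets: 2.2, 1.2, 0.0 → max 2.2
A3 regrets: 1.6, 2.0, 1.1 → max 2.0
Smallest max regret = 1.8 → A1.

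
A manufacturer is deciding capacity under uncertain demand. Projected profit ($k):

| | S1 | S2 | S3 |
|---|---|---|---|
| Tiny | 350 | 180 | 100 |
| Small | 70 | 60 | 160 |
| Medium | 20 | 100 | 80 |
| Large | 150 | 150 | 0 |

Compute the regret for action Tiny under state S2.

Best payoff under S2 is 180.
Regret = 180 − 180 = 0.

0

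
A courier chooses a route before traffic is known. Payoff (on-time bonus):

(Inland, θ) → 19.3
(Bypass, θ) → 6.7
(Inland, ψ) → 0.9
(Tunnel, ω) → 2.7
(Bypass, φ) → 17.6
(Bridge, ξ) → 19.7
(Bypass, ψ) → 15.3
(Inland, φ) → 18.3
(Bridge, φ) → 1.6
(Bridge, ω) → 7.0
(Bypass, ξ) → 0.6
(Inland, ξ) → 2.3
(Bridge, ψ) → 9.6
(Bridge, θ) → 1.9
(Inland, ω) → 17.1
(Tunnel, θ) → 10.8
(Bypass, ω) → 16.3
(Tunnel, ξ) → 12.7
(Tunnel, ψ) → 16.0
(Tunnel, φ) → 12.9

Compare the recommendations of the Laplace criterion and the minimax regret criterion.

laplace → Inland; minimax regret → Tunnel (disagree)

Row averages: Tunnel=11.02, Bridge=7.96, Inland=11.58, Bypass=11.3
Highest average = 11.58 → Inland.
Column bests: θ=19.3, φ=18.3, ψ=16.0, ω=17.1, ξ=19.7.
Tunnel regrets: 8.5, 5.4, 0.0, 14.4, 7.0 → max 14.4
Bridge regrets: 17.4, 16.7, 6.4, 10.1, 0.0 → max 17.4
Inland regrets: 0.0, 0.0, 15.1, 0.0, 17.4 → max 17.4
Bypass regrets: 12.6, 0.7, 0.7, 0.8, 19.1 → max 19.1
Smallest max regret = 14.4 → Tunnel.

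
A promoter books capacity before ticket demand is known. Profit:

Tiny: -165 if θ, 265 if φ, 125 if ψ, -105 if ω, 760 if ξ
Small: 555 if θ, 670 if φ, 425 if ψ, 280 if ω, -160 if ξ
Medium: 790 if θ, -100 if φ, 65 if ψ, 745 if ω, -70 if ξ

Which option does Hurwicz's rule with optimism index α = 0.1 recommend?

Tiny: 0.1·760 + 0.9·(-165) = -72.5
Small: 0.1·670 + 0.9·(-160) = -77
Medium: 0.1·790 + 0.9·(-100) = -11
Highest Hurwicz score = -11 → Medium.

Medium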